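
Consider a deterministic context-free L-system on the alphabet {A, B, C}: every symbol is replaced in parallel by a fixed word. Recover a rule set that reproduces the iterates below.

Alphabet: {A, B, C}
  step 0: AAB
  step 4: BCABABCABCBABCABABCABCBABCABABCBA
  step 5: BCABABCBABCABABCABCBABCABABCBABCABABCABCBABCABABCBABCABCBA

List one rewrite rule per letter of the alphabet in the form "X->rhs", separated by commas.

  step 4 ⇒ step 5: BCABABCABCBABCABABCABCBABCABABCBA ⇒ BC·A·BA·BC·BA·BC·A·BA·BC·A·BC·BA·BC·A·BA·BC·BA·BC·A·BA·BC·A·BC·BA·BC·A·BA·BC·BA·BC·A·BC·BA
    A ↦ BA
    B ↦ BC
    C ↦ A

A->BA, B->BC, C->A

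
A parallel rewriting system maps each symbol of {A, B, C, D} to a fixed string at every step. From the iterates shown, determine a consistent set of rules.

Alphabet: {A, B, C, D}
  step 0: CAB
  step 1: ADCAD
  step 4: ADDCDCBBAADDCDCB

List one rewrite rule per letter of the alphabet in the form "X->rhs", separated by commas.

A->DC, B->AD, C->A, D->B

  step 0 ⇒ step 1: CAB ⇒ A·DC·AD
    A ↦ DC
    B ↦ AD
    C ↦ A
    D ↦ B  (constrained at step 1)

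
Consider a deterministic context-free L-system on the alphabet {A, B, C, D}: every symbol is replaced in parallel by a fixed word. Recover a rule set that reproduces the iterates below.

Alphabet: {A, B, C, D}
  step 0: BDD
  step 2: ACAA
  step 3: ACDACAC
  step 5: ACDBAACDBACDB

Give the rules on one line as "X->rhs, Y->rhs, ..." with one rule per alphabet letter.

  step 2 ⇒ step 3: ACAA ⇒ AC·D·AC·AC
    A ↦ AC
    C ↦ D
    B ↦ A  (constrained at step 0)
    D ↦ B  (constrained at step 0)

A->AC, B->A, C->D, D->B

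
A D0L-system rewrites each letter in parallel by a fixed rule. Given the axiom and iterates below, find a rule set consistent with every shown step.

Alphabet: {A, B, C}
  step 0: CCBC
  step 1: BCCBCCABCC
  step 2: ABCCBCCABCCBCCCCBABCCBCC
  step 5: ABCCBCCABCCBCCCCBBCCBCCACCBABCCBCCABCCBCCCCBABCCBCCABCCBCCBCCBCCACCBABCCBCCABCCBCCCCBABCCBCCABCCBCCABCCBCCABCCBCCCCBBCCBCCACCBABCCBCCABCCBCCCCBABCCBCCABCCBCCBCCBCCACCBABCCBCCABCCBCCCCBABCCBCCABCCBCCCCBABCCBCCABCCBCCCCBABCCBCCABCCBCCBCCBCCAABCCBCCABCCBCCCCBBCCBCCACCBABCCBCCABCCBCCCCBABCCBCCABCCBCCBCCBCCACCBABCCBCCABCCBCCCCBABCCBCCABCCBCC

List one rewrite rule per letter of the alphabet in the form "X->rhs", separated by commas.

A->CCB, B->A, C->BCC

  step 1 ⇒ step 2: BCCBCCABCC ⇒ A·BCC·BCC·A·BCC·BCC·CCB·A·BCC·BCC
    A ↦ CCB
    B ↦ A
    C ↦ BCC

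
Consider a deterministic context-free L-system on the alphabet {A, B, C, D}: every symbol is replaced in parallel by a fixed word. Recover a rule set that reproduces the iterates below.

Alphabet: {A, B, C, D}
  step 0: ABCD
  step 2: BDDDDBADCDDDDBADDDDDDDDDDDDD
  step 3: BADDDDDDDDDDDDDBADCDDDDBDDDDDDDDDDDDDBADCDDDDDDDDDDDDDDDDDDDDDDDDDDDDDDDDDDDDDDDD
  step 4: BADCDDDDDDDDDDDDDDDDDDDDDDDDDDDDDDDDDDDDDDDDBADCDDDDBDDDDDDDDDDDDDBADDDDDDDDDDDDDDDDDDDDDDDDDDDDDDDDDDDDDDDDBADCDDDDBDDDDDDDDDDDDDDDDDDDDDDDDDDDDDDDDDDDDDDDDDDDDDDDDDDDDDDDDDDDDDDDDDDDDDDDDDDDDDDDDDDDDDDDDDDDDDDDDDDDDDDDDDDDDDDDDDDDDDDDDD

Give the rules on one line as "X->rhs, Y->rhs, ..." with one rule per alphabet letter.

A->CD, B->BAD, C->BD, D->DDD

  step 3 ⇒ step 4: BADDDDDDDDDDDDDBADCDDDDBDDDDDDDDDDDDDBADCDDDDDDDDDDDDDDDDDDDDDDDDDDDDDDDDDDDDDDDD ⇒ BAD·CD·DDD·DDD·DDD·DDD·DDD·DDD·DDD·DDD·DDD·DDD·DDD·DDD·DDD·BAD·CD·DDD·BD·DDD·DDD·DDD·DDD·BAD·DDD·DDD·DDD·DDD·DDD·DDD·DDD·DDD·DDD·DDD·DDD·DDD·DDD·BAD·CD·DDD·BD·DDD·DDD·DDD·DDD·DDD·DDD·DDD·DDD·DDD·DDD·DDD·DDD·DDD·DDD·DDD·DDD·DDD·DDD·DDD·DDD·DDD·DDD·DDD·DDD·DDD·DDD·DDD·DDD·DDD·DDD·DDD·DDD·DDD·DDD·DDD·DDD·DDD·DDD·DDD·DDD
    A ↦ CD
    B ↦ BAD
    C ↦ BD
    D ↦ DDD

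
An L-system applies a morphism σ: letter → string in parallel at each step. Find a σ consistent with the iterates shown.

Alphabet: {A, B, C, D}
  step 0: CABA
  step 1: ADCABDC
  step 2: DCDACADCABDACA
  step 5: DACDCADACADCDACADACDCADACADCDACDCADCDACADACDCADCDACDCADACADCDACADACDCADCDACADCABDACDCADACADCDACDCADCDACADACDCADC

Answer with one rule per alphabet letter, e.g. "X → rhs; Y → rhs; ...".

A->DC, B->AB, C->A, D->DAC

  step 1 ⇒ step 2: ADCABDC ⇒ DC·DAC·A·DC·AB·DAC·A
    A ↦ DC
    B ↦ AB
    C ↦ A
    D ↦ DAC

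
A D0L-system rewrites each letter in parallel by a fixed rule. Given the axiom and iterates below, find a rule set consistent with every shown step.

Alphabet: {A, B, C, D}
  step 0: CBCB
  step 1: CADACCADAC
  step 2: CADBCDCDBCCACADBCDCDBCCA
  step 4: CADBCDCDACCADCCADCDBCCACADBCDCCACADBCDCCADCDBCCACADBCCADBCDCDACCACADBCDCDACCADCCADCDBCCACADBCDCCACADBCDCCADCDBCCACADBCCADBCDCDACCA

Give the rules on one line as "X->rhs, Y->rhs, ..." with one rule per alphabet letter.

A->DBC, B->DAC, C->CA, D->DC

  step 1 ⇒ step 2: CADACCADAC ⇒ CA·DBC·DC·DBC·CA·CA·DBC·DC·DBC·CA
    A ↦ DBC
    C ↦ CA
    D ↦ DC
  step 0 ⇒ step 1: CBCB ⇒ CA·DAC·CA·DAC
    B ↦ DAC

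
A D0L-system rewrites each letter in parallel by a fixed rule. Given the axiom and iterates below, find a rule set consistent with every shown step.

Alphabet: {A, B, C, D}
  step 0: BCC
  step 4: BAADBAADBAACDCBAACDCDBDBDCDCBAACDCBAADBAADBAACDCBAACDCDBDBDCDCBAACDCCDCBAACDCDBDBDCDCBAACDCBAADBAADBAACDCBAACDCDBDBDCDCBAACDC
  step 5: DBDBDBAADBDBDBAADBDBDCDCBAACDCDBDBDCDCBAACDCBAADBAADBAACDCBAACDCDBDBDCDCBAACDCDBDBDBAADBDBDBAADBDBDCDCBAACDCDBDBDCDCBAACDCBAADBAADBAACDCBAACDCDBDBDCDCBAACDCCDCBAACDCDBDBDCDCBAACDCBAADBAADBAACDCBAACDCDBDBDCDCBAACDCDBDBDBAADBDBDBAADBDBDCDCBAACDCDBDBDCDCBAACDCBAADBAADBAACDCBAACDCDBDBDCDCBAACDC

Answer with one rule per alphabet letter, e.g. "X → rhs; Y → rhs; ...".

A->BD, B->D, C->CDC, D->BAA

  step 4 ⇒ step 5: BAADBAADBAACDCBAACDCDBDBDCDCBAACDCBAADBAADBAACDCBAACDCDBDBDCDCBAACDCCDCBAACDCDBDBDCDCBAACDCBAADBAADBAACDCBAACDCDBDBDCDCBAACDC ⇒ D·BD·BD·BAA·D·BD·BD·BAA·D·BD·BD·CDC·BAA·CDC·D·BD·BD·CDC·BAA·CDC·BAA·D·BAA·D·BAA·CDC·BAA·CDC·D·BD·BD·CDC·BAA·CDC·D·BD·BD·BAA·D·BD·BD·BAA·D·BD·BD·CDC·BAA·CDC·D·BD·BD·CDC·BAA·CDC·BAA·D·BAA·D·BAA·CDC·BAA·CDC·D·BD·BD·CDC·BAA·CDC·CDC·BAA·CDC·D·BD·BD·CDC·BAA·CDC·BAA·D·BAA·D·BAA·CDC·BAA·CDC·D·BD·BD·CDC·BAA·CDC·D·BD·BD·BAA·D·BD·BD·BAA·D·BD·BD·CDC·BAA·CDC·D·BD·BD·CDC·BAA·CDC·BAA·D·BAA·D·BAA·CDC·BAA·CDC·D·BD·BD·CDC·BAA·CDC
    A ↦ BD
    B ↦ D
    C ↦ CDC
    D ↦ BAA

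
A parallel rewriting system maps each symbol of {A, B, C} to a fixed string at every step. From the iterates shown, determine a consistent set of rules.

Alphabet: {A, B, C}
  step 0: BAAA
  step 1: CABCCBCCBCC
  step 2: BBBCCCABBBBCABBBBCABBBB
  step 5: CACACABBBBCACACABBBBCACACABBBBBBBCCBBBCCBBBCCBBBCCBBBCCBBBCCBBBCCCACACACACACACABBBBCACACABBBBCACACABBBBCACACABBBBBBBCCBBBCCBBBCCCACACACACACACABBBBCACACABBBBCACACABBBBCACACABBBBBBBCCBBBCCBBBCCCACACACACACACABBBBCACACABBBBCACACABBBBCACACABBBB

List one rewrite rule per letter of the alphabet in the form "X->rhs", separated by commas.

  step 1 ⇒ step 2: CABCCBCCBCC ⇒ BB·BCC·CA·BB·BB·CA·BB·BB·CA·BB·BB
    A ↦ BCC
    B ↦ CA
    C ↦ BB

A->BCC, B->CA, C->BB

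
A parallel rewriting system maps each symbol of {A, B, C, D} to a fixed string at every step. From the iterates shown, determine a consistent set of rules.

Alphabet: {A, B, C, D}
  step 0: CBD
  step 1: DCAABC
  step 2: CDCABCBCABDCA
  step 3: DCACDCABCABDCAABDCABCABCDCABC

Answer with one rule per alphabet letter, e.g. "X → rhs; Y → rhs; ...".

A->BC, B->AB, C->DCA, D->C

  step 2 ⇒ step 3: CDCABCBCABDCA ⇒ DCA·C·DCA·BC·AB·DCA·AB·DCA·BC·AB·C·DCA·BC
    A ↦ BC
    B ↦ AB
    C ↦ DCA
    D ↦ C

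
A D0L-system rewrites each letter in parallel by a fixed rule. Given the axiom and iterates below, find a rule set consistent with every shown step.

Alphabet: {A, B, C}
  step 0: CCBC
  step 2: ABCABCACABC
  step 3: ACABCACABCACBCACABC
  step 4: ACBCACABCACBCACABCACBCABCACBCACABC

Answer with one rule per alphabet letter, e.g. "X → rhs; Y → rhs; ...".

A->AC, B->A, C->BC

  step 3 ⇒ step 4: ACABCACABCACBCACABC ⇒ AC·BC·AC·A·BC·AC·BC·AC·A·BC·AC·BC·A·BC·AC·BC·AC·A·BC
    A ↦ AC
    B ↦ A
    C ↦ BC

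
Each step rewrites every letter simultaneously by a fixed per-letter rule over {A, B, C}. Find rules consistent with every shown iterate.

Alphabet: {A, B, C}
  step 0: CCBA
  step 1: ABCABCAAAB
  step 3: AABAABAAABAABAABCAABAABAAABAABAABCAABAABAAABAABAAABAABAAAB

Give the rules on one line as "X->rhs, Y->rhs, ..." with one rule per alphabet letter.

A->AAB, B->A, C->ABC

  step 0 ⇒ step 1: CCBA ⇒ ABC·ABC·A·AAB
    A ↦ AAB
    B ↦ A
    C ↦ ABC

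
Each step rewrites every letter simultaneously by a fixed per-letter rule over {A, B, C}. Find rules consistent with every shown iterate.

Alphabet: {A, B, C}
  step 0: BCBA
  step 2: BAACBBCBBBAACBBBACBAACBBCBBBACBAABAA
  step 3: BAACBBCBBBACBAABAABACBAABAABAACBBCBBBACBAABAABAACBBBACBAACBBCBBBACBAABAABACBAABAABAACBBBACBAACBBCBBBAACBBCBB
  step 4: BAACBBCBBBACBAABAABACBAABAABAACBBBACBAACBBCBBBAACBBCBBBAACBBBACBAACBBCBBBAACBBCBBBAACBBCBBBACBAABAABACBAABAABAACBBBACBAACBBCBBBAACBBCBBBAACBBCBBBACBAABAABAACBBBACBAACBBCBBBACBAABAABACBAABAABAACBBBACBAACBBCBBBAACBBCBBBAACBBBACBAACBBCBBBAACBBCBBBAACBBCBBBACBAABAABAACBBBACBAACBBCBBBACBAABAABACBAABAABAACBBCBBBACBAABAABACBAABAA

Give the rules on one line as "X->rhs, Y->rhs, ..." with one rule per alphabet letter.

  step 3 ⇒ step 4: BAACBBCBBBACBAABAABACBAABAABAACBBCBBBACBAABAABAACBBBACBAACBBCBBBACBAABAABACBAABAABAACBBBACBAACBBCBBBAACBBCBB ⇒ BAA·CBB·CBB·BAC·BAA·BAA·BAC·BAA·BAA·BAA·CBB·BAC·BAA·CBB·CBB·BAA·CBB·CBB·BAA·CBB·BAC·BAA·CBB·CBB·BAA·CBB·CBB·BAA·CBB·CBB·BAC·BAA·BAA·BAC·BAA·BAA·BAA·CBB·BAC·BAA·CBB·CBB·BAA·CBB·CBB·BAA·CBB·CBB·BAC·BAA·BAA·BAA·CBB·BAC·BAA·CBB·CBB·BAC·BAA·BAA·BAC·BAA·BAA·BAA·CBB·BAC·BAA·CBB·CBB·BAA·CBB·CBB·BAA·CBB·BAC·BAA·CBB·CBB·BAA·CBB·CBB·BAA·CBB·CBB·BAC·BAA·BAA·BAA·CBB·BAC·BAA·CBB·CBB·BAC·BAA·BAA·BAC·BAA·BAA·BAA·CBB·CBB·BAC·BAA·BAA·BAC·BAA·BAA
    A ↦ CBB
    B ↦ BAA
    C ↦ BAC

A->CBB, B->BAA, C->BAC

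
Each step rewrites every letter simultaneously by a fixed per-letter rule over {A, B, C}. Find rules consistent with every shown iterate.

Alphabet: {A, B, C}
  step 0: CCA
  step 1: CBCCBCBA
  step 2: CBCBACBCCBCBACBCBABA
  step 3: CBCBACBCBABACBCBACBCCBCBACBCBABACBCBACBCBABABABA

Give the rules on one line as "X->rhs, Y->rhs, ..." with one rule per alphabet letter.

  step 2 ⇒ step 3: CBCBACBCCBCBACBCBABA ⇒ CBC·BA·CBC·BA·BA·CBC·BA·CBC·CBC·BA·CBC·BA·BA·CBC·BA·CBC·BA·BA·BA·BA
    A ↦ BA
    B ↦ BA
    C ↦ CBC

A->BA, B->BA, C->CBC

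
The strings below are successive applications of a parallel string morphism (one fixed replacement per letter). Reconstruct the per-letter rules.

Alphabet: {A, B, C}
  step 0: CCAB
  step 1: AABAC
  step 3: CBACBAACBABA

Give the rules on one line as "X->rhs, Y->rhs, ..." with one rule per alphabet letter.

  step 0 ⇒ step 1: CCAB ⇒ A·A·BA·C
    A ↦ BA
    B ↦ C
    C ↦ A

A->BA, B->C, C->A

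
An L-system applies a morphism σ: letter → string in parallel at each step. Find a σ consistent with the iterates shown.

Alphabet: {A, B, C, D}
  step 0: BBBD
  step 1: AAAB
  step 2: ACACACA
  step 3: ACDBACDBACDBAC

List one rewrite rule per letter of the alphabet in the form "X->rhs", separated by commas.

A->AC, B->A, C->DB, D->B

  step 2 ⇒ step 3: ACACACA ⇒ AC·DB·AC·DB·AC·DB·AC
    A ↦ AC
    C ↦ DB
  step 0 ⇒ step 1: BBBD ⇒ A·A·A·B
    B ↦ A
  step 0 ⇒ step 1: BBBD ⇒ A·A·A·B
    D ↦ B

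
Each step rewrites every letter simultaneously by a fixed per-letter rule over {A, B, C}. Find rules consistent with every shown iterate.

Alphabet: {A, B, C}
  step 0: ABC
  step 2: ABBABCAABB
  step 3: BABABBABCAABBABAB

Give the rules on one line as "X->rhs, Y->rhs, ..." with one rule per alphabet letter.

  step 2 ⇒ step 3: ABBABCAABB ⇒ B·AB·AB·B·AB·CAA·B·B·AB·AB
    A ↦ B
    B ↦ AB
    C ↦ CAA

A->B, B->AB, C->CAA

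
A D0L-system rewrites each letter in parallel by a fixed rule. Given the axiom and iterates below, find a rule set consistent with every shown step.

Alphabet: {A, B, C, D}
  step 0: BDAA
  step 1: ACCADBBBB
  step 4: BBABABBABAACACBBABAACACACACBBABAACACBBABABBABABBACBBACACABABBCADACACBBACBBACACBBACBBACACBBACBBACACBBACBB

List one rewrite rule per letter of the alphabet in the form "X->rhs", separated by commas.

A->BB, B->AC, C->ABA, D->CAD

  step 0 ⇒ step 1: BDAA ⇒ AC·CAD·BB·BB
    A ↦ BB
    B ↦ AC
    D ↦ CAD
    C ↦ ABA  (constrained at step 1)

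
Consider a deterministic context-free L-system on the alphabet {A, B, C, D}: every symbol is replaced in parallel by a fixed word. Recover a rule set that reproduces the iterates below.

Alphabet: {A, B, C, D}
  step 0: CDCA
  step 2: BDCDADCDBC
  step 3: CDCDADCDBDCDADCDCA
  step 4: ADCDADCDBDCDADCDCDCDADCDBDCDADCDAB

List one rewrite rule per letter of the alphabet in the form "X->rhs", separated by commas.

A->B, B->C, C->A, D->DCD

  step 3 ⇒ step 4: CDCDADCDBDCDADCDCA ⇒ A·DCD·A·DCD·B·DCD·A·DCD·C·DCD·A·DCD·B·DCD·A·DCD·A·B
    A ↦ B
    B ↦ C
    C ↦ A
    D ↦ DCD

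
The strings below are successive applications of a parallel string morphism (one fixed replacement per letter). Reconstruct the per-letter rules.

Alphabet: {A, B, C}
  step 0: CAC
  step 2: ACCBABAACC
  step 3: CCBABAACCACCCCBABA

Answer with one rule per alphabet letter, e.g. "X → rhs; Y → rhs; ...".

  step 2 ⇒ step 3: ACCBABAACC ⇒ CC·BA·BA·A·CC·A·CC·CC·BA·BA
    A ↦ CC
    B ↦ A
    C ↦ BA

A->CC, B->A, C->BA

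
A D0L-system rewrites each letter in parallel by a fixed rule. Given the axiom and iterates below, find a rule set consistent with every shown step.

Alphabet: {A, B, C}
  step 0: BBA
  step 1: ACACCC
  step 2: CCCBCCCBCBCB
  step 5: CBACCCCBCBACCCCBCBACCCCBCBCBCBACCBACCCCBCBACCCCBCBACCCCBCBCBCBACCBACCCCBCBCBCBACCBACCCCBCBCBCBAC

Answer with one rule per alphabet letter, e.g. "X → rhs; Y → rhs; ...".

  step 1 ⇒ step 2: ACACCC ⇒ CC·CB·CC·CB·CB·CB
    A ↦ CC
    C ↦ CB
  step 0 ⇒ step 1: BBA ⇒ AC·AC·CC
    B ↦ AC

A->CC, B->AC, C->CB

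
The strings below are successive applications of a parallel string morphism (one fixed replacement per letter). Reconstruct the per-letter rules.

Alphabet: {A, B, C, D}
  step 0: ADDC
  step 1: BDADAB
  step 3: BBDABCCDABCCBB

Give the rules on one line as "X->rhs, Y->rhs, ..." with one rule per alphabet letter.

  step 0 ⇒ step 1: ADDC ⇒ B·DA·DA·B
    A ↦ B
    C ↦ B
    D ↦ DA
    B ↦ CC  (constrained at step 1)

A->B, B->CC, C->B, D->DA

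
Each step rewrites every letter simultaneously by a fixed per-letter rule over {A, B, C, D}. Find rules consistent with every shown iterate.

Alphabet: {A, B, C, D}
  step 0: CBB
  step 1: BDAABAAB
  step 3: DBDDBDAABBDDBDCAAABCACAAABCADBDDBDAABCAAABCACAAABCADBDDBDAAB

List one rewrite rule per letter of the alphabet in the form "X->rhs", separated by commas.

A->DBD, B->AAB, C->BD, D->CA

  step 0 ⇒ step 1: CBB ⇒ BD·AAB·AAB
    B ↦ AAB
    C ↦ BD
    A ↦ DBD  (constrained at step 1)
    D ↦ CA  (constrained at step 1)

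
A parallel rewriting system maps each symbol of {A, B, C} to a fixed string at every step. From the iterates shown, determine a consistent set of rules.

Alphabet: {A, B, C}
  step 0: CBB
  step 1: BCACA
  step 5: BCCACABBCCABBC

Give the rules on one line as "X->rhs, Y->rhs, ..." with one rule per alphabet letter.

  step 0 ⇒ step 1: CBB ⇒ B·CA·CA
    B ↦ CA
    C ↦ B
    A ↦ C  (constrained at step 1)

A->C, B->CA, C->B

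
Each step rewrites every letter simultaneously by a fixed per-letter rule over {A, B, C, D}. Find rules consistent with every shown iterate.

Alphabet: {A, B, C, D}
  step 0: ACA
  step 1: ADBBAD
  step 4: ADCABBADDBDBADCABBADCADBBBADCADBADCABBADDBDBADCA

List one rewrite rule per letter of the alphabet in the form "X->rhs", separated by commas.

  step 0 ⇒ step 1: ACA ⇒ AD·BB·AD
    A ↦ AD
    C ↦ BB
    B ↦ DB  (constrained at step 1)
    D ↦ CA  (constrained at step 1)

A->AD, B->DB, C->BB, D->CA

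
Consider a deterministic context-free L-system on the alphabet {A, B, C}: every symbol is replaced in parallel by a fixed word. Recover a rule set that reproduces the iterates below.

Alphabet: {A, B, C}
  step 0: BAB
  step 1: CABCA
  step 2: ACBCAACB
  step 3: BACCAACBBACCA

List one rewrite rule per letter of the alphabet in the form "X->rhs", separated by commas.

  step 2 ⇒ step 3: ACBCAACB ⇒ B·AC·CA·AC·B·B·AC·CA
    A ↦ B
    B ↦ CA
    C ↦ AC

A->B, B->CA, C->AC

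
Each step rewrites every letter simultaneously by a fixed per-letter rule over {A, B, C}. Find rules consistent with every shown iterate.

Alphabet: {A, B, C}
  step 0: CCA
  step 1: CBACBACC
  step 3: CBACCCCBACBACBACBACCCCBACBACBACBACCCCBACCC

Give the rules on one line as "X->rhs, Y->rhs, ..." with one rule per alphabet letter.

A->CC, B->C, C->CBA

  step 0 ⇒ step 1: CCA ⇒ CBA·CBA·CC
    A ↦ CC
    C ↦ CBA
    B ↦ C  (constrained at step 1)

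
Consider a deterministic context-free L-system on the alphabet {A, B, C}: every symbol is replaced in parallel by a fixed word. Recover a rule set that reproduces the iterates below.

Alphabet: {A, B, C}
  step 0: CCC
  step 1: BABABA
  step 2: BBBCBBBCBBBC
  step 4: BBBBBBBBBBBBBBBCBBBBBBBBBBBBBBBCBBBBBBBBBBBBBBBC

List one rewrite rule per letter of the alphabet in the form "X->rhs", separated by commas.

A->BC, B->BB, C->BA

  step 1 ⇒ step 2: BABABA ⇒ BB·BC·BB·BC·BB·BC
    A ↦ BC
    B ↦ BB
  step 0 ⇒ step 1: CCC ⇒ BA·BA·BA
    C ↦ BA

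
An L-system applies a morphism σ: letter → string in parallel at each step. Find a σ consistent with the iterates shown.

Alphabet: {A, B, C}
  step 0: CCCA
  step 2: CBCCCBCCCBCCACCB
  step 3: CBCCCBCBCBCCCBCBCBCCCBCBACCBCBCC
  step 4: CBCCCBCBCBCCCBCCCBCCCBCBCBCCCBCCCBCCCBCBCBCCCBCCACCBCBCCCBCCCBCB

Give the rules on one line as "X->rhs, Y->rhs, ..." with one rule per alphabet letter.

  step 3 ⇒ step 4: CBCCCBCBCBCCCBCBCBCCCBCBACCBCBCC ⇒ CB·CC·CB·CB·CB·CC·CB·CC·CB·CC·CB·CB·CB·CC·CB·CC·CB·CC·CB·CB·CB·CC·CB·CC·AC·CB·CB·CC·CB·CC·CB·CB
    A ↦ AC
    B ↦ CC
    C ↦ CB

A->AC, B->CC, C->CB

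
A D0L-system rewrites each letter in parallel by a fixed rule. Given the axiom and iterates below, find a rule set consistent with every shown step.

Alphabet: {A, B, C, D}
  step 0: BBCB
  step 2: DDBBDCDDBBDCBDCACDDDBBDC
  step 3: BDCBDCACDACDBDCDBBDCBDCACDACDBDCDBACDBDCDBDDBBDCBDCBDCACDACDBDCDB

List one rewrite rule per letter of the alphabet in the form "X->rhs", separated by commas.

  step 2 ⇒ step 3: DDBBDCDDBBDCBDCACDDDBBDC ⇒ BDC·BDC·ACD·ACD·BDC·DB·BDC·BDC·ACD·ACD·BDC·DB·ACD·BDC·DB·D·DB·BDC·BDC·BDC·ACD·ACD·BDC·DB
    A ↦ D
    B ↦ ACD
    C ↦ DB
    D ↦ BDC

A->D, B->ACD, C->DB, D->BDC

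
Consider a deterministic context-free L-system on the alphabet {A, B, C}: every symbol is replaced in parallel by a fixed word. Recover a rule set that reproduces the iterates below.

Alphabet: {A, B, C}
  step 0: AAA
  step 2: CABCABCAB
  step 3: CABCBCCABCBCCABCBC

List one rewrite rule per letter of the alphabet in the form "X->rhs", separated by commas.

  step 2 ⇒ step 3: CABCABCAB ⇒ CAB·C·BC·CAB·C·BC·CAB·C·BC
    A ↦ C
    B ↦ BC
    C ↦ CAB

A->C, B->BC, C->CAB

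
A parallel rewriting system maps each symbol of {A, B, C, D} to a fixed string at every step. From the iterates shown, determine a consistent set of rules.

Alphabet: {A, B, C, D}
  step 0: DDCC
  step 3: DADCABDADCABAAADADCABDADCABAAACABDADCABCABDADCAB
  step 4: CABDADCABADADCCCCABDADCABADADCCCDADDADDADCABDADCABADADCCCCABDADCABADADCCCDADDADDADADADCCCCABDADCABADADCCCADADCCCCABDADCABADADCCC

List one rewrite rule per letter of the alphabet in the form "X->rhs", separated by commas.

  step 3 ⇒ step 4: DADCABDADCABAAADADCABDADCABAAACABDADCABCABDADCAB ⇒ CAB·DAD·CAB·A·DAD·CCC·CAB·DAD·CAB·A·DAD·CCC·DAD·DAD·DAD·CAB·DAD·CAB·A·DAD·CCC·CAB·DAD·CAB·A·DAD·CCC·DAD·DAD·DAD·A·DAD·CCC·CAB·DAD·CAB·A·DAD·CCC·A·DAD·CCC·CAB·DAD·CAB·A·DAD·CCC
    A ↦ DAD
    B ↦ CCC
    C ↦ A
    D ↦ CAB

A->DAD, B->CCC, C->A, D->CAB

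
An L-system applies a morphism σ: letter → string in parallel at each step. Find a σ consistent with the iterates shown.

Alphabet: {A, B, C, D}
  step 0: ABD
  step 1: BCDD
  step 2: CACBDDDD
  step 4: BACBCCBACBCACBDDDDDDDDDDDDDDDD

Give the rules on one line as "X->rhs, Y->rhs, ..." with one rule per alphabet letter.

  step 1 ⇒ step 2: BCDD ⇒ C·ACB·DD·DD
    B ↦ C
    C ↦ ACB
    D ↦ DD
  step 0 ⇒ step 1: ABD ⇒ B·C·DD
    A ↦ B

A->B, B->C, C->ACB, D->DD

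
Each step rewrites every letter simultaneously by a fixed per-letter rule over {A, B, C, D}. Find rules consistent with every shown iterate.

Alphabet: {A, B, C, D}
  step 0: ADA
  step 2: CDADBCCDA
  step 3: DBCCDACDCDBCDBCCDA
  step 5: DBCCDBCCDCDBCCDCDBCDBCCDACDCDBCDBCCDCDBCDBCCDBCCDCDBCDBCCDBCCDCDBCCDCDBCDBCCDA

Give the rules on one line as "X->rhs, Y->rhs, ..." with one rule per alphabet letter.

A->DA, B->DC, C->DBC, D->C

  step 2 ⇒ step 3: CDADBCCDA ⇒ DBC·C·DA·C·DC·DBC·DBC·C·DA
    A ↦ DA
    B ↦ DC
    C ↦ DBC
    D ↦ C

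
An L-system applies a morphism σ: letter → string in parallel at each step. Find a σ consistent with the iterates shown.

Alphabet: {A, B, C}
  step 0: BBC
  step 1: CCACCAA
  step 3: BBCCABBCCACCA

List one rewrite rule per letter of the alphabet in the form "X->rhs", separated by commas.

  step 0 ⇒ step 1: BBC ⇒ CCA·CCA·A
    B ↦ CCA
    C ↦ A
    A ↦ B  (constrained at step 1)

A->B, B->CCA, C->A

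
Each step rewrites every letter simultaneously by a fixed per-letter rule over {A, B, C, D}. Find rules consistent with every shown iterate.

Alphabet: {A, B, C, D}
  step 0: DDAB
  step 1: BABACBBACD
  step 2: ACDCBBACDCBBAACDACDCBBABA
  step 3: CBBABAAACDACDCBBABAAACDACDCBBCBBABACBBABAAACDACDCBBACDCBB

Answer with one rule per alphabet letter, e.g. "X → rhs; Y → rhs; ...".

  step 2 ⇒ step 3: ACDCBBACDCBBAACDACDCBBABA ⇒ CBB·A·BA·A·ACD·ACD·CBB·A·BA·A·ACD·ACD·CBB·CBB·A·BA·CBB·A·BA·A·ACD·ACD·CBB·ACD·CBB
    A ↦ CBB
    B ↦ ACD
    C ↦ A
    D ↦ BA

A->CBB, B->ACD, C->A, D->BA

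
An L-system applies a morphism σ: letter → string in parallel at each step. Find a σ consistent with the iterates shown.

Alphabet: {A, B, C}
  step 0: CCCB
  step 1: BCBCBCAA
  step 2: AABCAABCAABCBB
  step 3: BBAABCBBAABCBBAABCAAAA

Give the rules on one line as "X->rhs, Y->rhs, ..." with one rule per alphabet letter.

A->B, B->AA, C->BC

  step 2 ⇒ step 3: AABCAABCAABCBB ⇒ B·B·AA·BC·B·B·AA·BC·B·B·AA·BC·AA·AA
    A ↦ B
    B ↦ AA
    C ↦ BC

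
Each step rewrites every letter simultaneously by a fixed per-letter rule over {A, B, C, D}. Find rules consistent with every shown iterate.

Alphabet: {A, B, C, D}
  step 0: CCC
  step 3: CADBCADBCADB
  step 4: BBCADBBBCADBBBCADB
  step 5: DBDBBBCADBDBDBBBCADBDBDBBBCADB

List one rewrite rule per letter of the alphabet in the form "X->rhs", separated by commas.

  step 4 ⇒ step 5: BBCADBBBCADBBBCADB ⇒ DB·DB·B·B·CA·DB·DB·DB·B·B·CA·DB·DB·DB·B·B·CA·DB
    A ↦ B
    B ↦ DB
    C ↦ B
    D ↦ CA

A->B, B->DB, C->B, D->CA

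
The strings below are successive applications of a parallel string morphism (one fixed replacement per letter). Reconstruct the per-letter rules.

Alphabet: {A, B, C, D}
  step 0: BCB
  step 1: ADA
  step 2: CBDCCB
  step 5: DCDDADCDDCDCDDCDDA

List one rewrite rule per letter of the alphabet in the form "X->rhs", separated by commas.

  step 1 ⇒ step 2: ADA ⇒ CB·DC·CB
    A ↦ CB
    D ↦ DC
  step 0 ⇒ step 1: BCB ⇒ A·D·A
    B ↦ A
  step 0 ⇒ step 1: BCB ⇒ A·D·A
    C ↦ D

A->CB, B->A, C->D, D->DC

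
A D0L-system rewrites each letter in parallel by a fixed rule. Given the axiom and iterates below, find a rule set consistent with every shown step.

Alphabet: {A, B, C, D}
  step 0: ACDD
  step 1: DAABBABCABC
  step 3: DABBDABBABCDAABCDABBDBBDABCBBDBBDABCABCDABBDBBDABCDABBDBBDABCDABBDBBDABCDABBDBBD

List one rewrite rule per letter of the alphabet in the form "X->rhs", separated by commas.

A->DA, B->BBD, C->ABB, D->ABC

  step 0 ⇒ step 1: ACDD ⇒ DA·ABB·ABC·ABC
    A ↦ DA
    C ↦ ABB
    D ↦ ABC
    B ↦ BBD  (constrained at step 1)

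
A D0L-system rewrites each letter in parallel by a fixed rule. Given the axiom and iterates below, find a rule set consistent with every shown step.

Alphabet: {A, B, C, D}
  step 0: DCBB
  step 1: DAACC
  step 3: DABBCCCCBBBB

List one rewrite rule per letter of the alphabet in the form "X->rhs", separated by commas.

  step 0 ⇒ step 1: DCBB ⇒ DA·A·C·C
    B ↦ C
    C ↦ A
    D ↦ DA
    A ↦ BB  (constrained at step 1)

A->BB, B->C, C->A, D->DA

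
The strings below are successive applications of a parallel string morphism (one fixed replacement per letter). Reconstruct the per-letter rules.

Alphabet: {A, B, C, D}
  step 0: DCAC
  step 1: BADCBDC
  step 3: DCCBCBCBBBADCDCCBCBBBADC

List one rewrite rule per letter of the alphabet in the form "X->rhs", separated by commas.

  step 0 ⇒ step 1: DCAC ⇒ BA·DC·B·DC
    A ↦ B
    C ↦ DC
    D ↦ BA
    B ↦ CB  (constrained at step 1)

A->B, B->CB, C->DC, D->BA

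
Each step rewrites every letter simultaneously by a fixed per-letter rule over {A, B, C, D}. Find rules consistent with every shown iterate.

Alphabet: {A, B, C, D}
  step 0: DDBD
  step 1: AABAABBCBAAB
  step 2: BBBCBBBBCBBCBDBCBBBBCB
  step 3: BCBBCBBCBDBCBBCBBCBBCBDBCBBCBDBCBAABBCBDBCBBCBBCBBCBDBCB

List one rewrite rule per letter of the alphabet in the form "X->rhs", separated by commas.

  step 2 ⇒ step 3: BBBCBBBBCBBCBDBCBBBBCB ⇒ BCB·BCB·BCB·D·BCB·BCB·BCB·BCB·D·BCB·BCB·D·BCB·AAB·BCB·D·BCB·BCB·BCB·BCB·D·BCB
    B ↦ BCB
    C ↦ D
    D ↦ AAB
  step 1 ⇒ step 2: AABAABBCBAAB ⇒ B·B·BCB·B·B·BCB·BCB·D·BCB·B·B·BCB
    A ↦ B

A->B, B->BCB, C->D, D->AAB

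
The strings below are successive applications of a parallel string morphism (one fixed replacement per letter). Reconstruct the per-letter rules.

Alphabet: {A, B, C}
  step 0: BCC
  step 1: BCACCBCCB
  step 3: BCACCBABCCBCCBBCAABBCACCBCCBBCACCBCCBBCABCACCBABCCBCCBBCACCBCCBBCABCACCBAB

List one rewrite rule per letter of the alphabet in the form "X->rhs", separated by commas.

  step 0 ⇒ step 1: BCC ⇒ BCA·CCB·CCB
    B ↦ BCA
    C ↦ CCB
    A ↦ AB  (constrained at step 1)

A->AB, B->BCA, C->CCB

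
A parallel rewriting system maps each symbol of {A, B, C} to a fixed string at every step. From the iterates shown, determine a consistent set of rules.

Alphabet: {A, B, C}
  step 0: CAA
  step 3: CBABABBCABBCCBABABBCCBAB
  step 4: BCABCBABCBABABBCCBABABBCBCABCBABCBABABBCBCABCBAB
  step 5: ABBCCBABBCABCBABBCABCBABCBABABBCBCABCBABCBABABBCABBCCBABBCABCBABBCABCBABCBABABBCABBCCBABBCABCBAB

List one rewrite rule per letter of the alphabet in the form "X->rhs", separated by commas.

A->CB, B->AB, C->BC

  step 4 ⇒ step 5: BCABCBABCBABABBCCBABABBCBCABCBABCBABABBCBCABCBAB ⇒ AB·BC·CB·AB·BC·AB·CB·AB·BC·AB·CB·AB·CB·AB·AB·BC·BC·AB·CB·AB·CB·AB·AB·BC·AB·BC·CB·AB·BC·AB·CB·AB·BC·AB·CB·AB·CB·AB·AB·BC·AB·BC·CB·AB·BC·AB·CB·AB
    A ↦ CB
    B ↦ AB
    C ↦ BC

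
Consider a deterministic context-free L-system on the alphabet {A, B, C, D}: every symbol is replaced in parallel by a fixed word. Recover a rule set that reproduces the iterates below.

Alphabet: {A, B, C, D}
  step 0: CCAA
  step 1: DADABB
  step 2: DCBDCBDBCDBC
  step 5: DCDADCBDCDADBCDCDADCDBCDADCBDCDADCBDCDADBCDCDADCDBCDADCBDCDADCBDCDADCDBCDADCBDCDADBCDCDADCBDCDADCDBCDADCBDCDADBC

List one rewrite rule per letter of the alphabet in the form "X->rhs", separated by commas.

A->B, B->DBC, C->DA, D->DC

  step 1 ⇒ step 2: DADABB ⇒ DC·B·DC·B·DBC·DBC
    A ↦ B
    B ↦ DBC
    D ↦ DC
  step 0 ⇒ step 1: CCAA ⇒ DA·DA·B·B
    C ↦ DA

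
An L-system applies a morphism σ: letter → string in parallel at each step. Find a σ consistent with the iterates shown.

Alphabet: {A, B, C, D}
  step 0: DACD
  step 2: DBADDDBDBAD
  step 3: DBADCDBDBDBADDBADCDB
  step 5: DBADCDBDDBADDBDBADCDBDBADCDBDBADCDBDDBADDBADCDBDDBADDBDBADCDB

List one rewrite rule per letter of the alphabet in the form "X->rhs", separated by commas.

  step 2 ⇒ step 3: DBADDDBDBAD ⇒ DB·AD·C·DB·DB·DB·AD·DB·AD·C·DB
    A ↦ C
    B ↦ AD
    D ↦ DB
    C ↦ D  (constrained at step 0)

A->C, B->AD, C->D, D->DB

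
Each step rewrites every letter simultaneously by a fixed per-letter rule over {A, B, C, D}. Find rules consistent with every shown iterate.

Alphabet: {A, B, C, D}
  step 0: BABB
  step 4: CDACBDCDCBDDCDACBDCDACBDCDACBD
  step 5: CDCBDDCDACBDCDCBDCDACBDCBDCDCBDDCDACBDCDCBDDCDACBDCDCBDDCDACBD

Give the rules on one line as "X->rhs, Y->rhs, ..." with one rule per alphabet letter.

  step 4 ⇒ step 5: CDACBDCDCBDDCDACBDCDACBDCDACBD ⇒ CD·CBD·D·CD·A·CBD·CD·CBD·CD·A·CBD·CBD·CD·CBD·D·CD·A·CBD·CD·CBD·D·CD·A·CBD·CD·CBD·D·CD·A·CBD
    A ↦ D
    B ↦ A
    C ↦ CD
    D ↦ CBD

A->D, B->A, C->CD, D->CBD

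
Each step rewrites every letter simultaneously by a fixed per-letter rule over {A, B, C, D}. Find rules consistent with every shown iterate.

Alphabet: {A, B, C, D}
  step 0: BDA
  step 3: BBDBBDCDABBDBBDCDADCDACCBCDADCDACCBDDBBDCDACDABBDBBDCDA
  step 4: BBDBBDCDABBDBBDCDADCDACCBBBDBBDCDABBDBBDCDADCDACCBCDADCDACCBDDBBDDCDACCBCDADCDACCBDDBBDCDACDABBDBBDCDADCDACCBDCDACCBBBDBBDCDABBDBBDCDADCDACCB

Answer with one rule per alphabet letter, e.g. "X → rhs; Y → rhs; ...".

  step 3 ⇒ step 4: BBDBBDCDABBDBBDCDADCDACCBCDADCDACCBDDBBDCDACDABBDBBDCDA ⇒ BBD·BBD·CDA·BBD·BBD·CDA·D·CDA·CCB·BBD·BBD·CDA·BBD·BBD·CDA·D·CDA·CCB·CDA·D·CDA·CCB·D·D·BBD·D·CDA·CCB·CDA·D·CDA·CCB·D·D·BBD·CDA·CDA·BBD·BBD·CDA·D·CDA·CCB·D·CDA·CCB·BBD·BBD·CDA·BBD·BBD·CDA·D·CDA·CCB
    A ↦ CCB
    B ↦ BBD
    C ↦ D
    D ↦ CDA

A->CCB, B->BBD, C->D, D->CDA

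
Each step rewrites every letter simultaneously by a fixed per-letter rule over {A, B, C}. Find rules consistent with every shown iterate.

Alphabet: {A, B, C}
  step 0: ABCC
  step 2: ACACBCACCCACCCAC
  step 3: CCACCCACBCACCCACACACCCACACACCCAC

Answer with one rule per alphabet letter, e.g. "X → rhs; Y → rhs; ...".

  step 2 ⇒ step 3: ACACBCACCCACCCAC ⇒ CC·AC·CC·AC·BC·AC·CC·AC·AC·AC·CC·AC·AC·AC·CC·AC
    A ↦ CC
    B ↦ BC
    C ↦ AC

A->CC, B->BC, C->AC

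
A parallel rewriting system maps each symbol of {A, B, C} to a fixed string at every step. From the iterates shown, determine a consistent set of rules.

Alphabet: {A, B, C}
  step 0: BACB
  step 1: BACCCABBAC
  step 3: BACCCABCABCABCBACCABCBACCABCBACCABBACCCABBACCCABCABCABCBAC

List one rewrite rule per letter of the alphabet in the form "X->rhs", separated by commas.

  step 0 ⇒ step 1: BACB ⇒ BAC·C·CAB·BAC
    A ↦ C
    B ↦ BAC
    C ↦ CAB

A->C, B->BAC, C->CAB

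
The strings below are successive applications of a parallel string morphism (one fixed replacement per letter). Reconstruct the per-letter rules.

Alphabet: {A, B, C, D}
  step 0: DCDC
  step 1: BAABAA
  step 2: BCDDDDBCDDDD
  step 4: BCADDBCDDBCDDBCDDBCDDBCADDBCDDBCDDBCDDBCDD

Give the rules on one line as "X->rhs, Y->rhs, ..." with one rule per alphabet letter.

  step 1 ⇒ step 2: BAABAA ⇒ BC·DD·DD·BC·DD·DD
    A ↦ DD
    B ↦ BC
  step 0 ⇒ step 1: DCDC ⇒ BA·A·BA·A
    C ↦ A
  step 0 ⇒ step 1: DCDC ⇒ BA·A·BA·A
    D ↦ BA

A->DD, B->BC, C->A, D->BA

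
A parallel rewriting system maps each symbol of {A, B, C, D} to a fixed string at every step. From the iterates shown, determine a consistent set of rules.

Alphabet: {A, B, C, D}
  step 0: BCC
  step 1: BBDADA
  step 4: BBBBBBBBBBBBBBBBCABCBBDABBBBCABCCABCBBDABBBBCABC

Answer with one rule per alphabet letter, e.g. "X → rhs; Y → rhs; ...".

  step 0 ⇒ step 1: BCC ⇒ BB·DA·DA
    B ↦ BB
    C ↦ DA
    A ↦ BC  (constrained at step 1)
    D ↦ CA  (constrained at step 1)

A->BC, B->BB, C->DA, D->CA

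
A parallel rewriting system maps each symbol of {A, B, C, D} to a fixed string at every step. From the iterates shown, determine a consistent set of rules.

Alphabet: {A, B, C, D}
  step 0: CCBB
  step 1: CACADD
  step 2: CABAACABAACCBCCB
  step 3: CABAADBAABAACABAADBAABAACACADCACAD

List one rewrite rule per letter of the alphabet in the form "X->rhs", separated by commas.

A->BAA, B->D, C->CA, D->CCB

  step 2 ⇒ step 3: CABAACABAACCBCCB ⇒ CA·BAA·D·BAA·BAA·CA·BAA·D·BAA·BAA·CA·CA·D·CA·CA·D
    A ↦ BAA
    B ↦ D
    C ↦ CA
  step 1 ⇒ step 2: CACADD ⇒ CA·BAA·CA·BAA·CCB·CCB
    D ↦ CCB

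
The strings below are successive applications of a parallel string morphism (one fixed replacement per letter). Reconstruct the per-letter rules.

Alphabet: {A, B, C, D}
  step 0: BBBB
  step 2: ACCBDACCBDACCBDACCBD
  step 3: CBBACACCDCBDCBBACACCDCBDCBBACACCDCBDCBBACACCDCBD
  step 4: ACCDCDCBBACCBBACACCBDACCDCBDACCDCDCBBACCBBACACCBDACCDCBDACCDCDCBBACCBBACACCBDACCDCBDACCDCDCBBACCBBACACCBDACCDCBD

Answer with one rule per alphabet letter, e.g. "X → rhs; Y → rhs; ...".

  step 3 ⇒ step 4: CBBACACCDCBDCBBACACCDCBDCBBACACCDCBDCBBACACCDCBD ⇒ AC·CD·CD·CBB·AC·CBB·AC·AC·CBD·AC·CD·CBD·AC·CD·CD·CBB·AC·CBB·AC·AC·CBD·AC·CD·CBD·AC·CD·CD·CBB·AC·CBB·AC·AC·CBD·AC·CD·CBD·AC·CD·CD·CBB·AC·CBB·AC·AC·CBD·AC·CD·CBD
    A ↦ CBB
    B ↦ CD
    C ↦ AC
    D ↦ CBD

A->CBB, B->CD, C->AC, D->CBD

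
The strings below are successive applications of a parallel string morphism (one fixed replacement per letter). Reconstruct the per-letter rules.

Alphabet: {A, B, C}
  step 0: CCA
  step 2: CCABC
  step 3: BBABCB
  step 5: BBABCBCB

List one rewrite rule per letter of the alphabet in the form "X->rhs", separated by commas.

A->AB, B->C, C->B

  step 2 ⇒ step 3: CCABC ⇒ B·B·AB·C·B
    A ↦ AB
    B ↦ C
    C ↦ B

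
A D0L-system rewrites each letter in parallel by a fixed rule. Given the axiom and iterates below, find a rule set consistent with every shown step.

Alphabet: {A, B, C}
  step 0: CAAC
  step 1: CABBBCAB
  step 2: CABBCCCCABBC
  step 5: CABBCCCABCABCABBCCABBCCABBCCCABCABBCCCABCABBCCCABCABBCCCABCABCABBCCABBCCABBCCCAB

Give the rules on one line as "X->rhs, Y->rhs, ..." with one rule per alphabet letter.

  step 1 ⇒ step 2: CABBBCAB ⇒ CAB·B·C·C·C·CAB·B·C
    A ↦ B
    B ↦ C
    C ↦ CAB

A->B, B->C, C->CAB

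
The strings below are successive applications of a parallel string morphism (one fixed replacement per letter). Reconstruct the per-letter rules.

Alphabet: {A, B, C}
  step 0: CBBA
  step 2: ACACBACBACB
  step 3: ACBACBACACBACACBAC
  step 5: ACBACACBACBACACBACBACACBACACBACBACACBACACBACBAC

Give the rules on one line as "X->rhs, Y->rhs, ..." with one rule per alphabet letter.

A->AC, B->AC, C->B

  step 2 ⇒ step 3: ACACBACBACB ⇒ AC·B·AC·B·AC·AC·B·AC·AC·B·AC
    A ↦ AC
    B ↦ AC
    C ↦ B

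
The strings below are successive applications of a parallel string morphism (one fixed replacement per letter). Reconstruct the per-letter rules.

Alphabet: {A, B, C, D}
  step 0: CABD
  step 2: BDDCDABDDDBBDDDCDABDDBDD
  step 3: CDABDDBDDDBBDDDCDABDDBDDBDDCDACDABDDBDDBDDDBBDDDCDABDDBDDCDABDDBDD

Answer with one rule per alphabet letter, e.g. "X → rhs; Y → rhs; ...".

  step 2 ⇒ step 3: BDDCDABDDDBBDDDCDABDDBDD ⇒ CDA·BDD·BDD·DB·BDD·D·CDA·BDD·BDD·BDD·CDA·CDA·BDD·BDD·BDD·DB·BDD·D·CDA·BDD·BDD·CDA·BDD·BDD
    A ↦ D
    B ↦ CDA
    C ↦ DB
    D ↦ BDD

A->D, B->CDA, C->DB, D->BDD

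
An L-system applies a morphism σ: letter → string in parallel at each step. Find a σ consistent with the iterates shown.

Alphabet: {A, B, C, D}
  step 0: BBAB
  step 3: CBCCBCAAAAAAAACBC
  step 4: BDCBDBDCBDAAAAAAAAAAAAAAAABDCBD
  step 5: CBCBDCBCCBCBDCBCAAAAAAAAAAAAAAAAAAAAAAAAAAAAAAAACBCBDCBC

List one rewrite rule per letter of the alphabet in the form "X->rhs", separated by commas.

A->AA, B->C, C->BD, D->BC

  step 4 ⇒ step 5: BDCBDBDCBDAAAAAAAAAAAAAAAABDCBD ⇒ C·BC·BD·C·BC·C·BC·BD·C·BC·AA·AA·AA·AA·AA·AA·AA·AA·AA·AA·AA·AA·AA·AA·AA·AA·C·BC·BD·C·BC
    A ↦ AA
    B ↦ C
    C ↦ BD
    D ↦ BC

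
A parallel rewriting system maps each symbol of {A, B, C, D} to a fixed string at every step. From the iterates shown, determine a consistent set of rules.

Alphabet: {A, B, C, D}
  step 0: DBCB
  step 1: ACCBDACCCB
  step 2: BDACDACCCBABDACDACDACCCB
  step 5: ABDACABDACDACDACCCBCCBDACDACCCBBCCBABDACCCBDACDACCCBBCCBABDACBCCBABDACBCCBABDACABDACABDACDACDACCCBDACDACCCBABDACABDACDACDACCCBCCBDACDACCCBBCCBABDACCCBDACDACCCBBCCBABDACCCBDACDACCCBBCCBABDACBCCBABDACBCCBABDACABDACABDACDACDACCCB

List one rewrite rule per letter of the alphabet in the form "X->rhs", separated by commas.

A->B, B->CCB, C->DAC, D->A

  step 1 ⇒ step 2: ACCBDACCCB ⇒ B·DAC·DAC·CCB·A·B·DAC·DAC·DAC·CCB
    A ↦ B
    B ↦ CCB
    C ↦ DAC
    D ↦ A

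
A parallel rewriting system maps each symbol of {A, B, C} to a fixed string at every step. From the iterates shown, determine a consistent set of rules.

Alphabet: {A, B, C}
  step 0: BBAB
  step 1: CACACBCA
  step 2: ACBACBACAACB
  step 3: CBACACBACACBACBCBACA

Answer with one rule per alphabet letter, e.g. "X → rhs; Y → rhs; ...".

A->CB, B->CA, C->A

  step 2 ⇒ step 3: ACBACBACAACB ⇒ CB·A·CA·CB·A·CA·CB·A·CB·CB·A·CA
    A ↦ CB
    B ↦ CA
    C ↦ A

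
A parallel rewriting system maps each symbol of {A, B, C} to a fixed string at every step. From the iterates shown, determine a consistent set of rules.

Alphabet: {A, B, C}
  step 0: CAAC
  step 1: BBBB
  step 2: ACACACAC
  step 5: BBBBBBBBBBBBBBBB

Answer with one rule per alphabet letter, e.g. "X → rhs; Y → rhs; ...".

  step 1 ⇒ step 2: BBBB ⇒ AC·AC·AC·AC
    B ↦ AC
  step 0 ⇒ step 1: CAAC ⇒ B·B·B·B
    A ↦ B
  step 0 ⇒ step 1: CAAC ⇒ B·B·B·B
    C ↦ B

A->B, B->AC, C->B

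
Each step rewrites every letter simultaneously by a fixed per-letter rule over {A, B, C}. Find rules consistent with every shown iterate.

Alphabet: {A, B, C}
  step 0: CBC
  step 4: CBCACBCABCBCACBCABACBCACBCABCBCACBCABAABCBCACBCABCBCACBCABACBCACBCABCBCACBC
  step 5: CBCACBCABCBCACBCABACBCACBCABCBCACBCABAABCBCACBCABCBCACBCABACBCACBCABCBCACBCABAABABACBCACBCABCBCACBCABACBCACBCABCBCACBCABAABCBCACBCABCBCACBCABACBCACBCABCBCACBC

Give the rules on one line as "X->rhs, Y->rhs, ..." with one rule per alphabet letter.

  step 4 ⇒ step 5: CBCACBCABCBCACBCABACBCACBCABCBCACBCABAABCBCACBCABCBCACBCABACBCACBCABCBCACBC ⇒ CBC·A·CBC·AB·CBC·A·CBC·AB·A·CBC·A·CBC·AB·CBC·A·CBC·AB·A·AB·CBC·A·CBC·AB·CBC·A·CBC·AB·A·CBC·A·CBC·AB·CBC·A·CBC·AB·A·AB·AB·A·CBC·A·CBC·AB·CBC·A·CBC·AB·A·CBC·A·CBC·AB·CBC·A·CBC·AB·A·AB·CBC·A·CBC·AB·CBC·A·CBC·AB·A·CBC·A·CBC·AB·CBC·A·CBC
    A ↦ AB
    B ↦ A
    C ↦ CBC

A->AB, B->A, C->CBC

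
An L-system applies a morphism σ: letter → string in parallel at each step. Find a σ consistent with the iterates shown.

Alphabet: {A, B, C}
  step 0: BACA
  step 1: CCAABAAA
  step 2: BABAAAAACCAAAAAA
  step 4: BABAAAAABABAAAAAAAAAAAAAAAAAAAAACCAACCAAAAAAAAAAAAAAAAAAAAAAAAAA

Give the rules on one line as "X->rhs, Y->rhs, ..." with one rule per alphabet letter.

  step 1 ⇒ step 2: CCAABAAA ⇒ BA·BA·AA·AA·CC·AA·AA·AA
    A ↦ AA
    B ↦ CC
    C ↦ BA

A->AA, B->CC, C->BA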